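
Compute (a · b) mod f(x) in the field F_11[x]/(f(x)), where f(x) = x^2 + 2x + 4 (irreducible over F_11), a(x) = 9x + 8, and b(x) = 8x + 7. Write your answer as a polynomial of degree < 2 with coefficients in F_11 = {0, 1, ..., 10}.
a · b ≡ 5x + 10 (mod f(x))

Multiply in F_11[x]: a(x)·b(x) = (9x + 8)·(8x + 7) = 6x^2 + 6x + 1. This has degree ≥ 2, so divide by f(x) over F_11: 6x^2 + 6x + 1 = (6)·(x^2 + 2x + 4) + (5x + 10). Hence a·b ≡ 5x + 10 (mod f). (F_11[x]/(f) is a field with 11^2 = 121 elements since f is irreducible of degree 2.)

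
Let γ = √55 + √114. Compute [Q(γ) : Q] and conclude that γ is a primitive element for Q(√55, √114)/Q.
[Q(γ) : Q] = 4 (equivalently, Q(γ) = Q(√55, √114))

Obviously Q(γ) ⊆ Q(√55, √114), and [Q(√55, √114):Q] = 4 (since 55, 114 are distinct squarefree integers > 1 with 6270 not a perfect square). To show equality we compute the minimal polynomial of γ. From γ = √55 + √114: γ^2 = 55 + 2√(6270) + 114 = 169 + 2√(6270), so γ^2 - 169 = 2√(6270); squaring, (γ^2 - 169)^2 = 4·6270, i.e. γ^4 - 338γ^2 + 28561 - 25080 = 0, i.e. γ^4 - 338γ^2 + 3481 = 0. So γ is a root of x^4 - 338x^2 + 3481. This polynomial is irreducible over Q: it has no rational root (each ±√55 ± √114 is irrational), and any factorization into two quadratics over Q would force √(6270) ∈ Q (pairing opposite roots) or √55, √114 ∈ Q (other pairings), all impossible. Hence [Q(γ):Q] = 4 = [Q(√55, √114):Q], so Q(γ) = Q(√55, √114).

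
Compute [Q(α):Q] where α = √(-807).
[Q(α):Q] = 2

[Q(α):Q] equals the degree of the minimal polynomial of α. Here α^2 = -807 and x^2 + 807 is irreducible (d = -807 is squarefree, ≠ 1, hence not a square), so deg(m_α) = 2. Thus [Q(α):Q] = 2.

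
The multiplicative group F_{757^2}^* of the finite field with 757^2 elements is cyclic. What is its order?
|F_{757^2}^*| = 573048

F_{757^2} has 757^2 = 573049 elements; its multiplicative group consists of all nonzero elements, so |F_{757^2}^*| = 573049 - 1 = 573048. (It is cyclic since any finite subgroup of the multiplicative group of a field is cyclic.)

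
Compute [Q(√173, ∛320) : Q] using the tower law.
[Q(√173, ∛320) : Q] = 6

Let L = Q(√173, ∛320). Since Q(√173) ⊂ L and [Q(√173):Q] = 2, the tower law gives 2 | [L:Q]. Likewise Q(∛320) ⊂ L with [Q(∛320):Q] = 3 (because 320 is not a perfect cube), so 3 | [L:Q]. As gcd(2,3) = 1, [L:Q] is divisible by 6. Conversely L is generated over Q by √173 and ∛320, so [L:Q] ≤ 2·3 = 6. Therefore [Q(√173, ∛320) : Q] = 6.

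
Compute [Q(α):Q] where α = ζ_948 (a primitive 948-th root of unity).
[Q(α):Q] = 312

The minimal polynomial of ζ_948 over Q is the 948-th cyclotomic polynomial Φ_948(x), which is irreducible over Q and has degree φ(948) = 312. Hence [Q(α):Q] = φ(948) = 312.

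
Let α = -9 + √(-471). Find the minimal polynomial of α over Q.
m_α(x) = x^2 + 18x + 552

From α + 9 = √(-471), squaring gives (α + 9)^2 = -471, i.e. α^2 + 18α + 81 = -471, so α^2 + 18α + 552 = 0. The discriminant of x^2 + 18x + 552 is (18)^2 - 4·(552) = 324 - 2208 = -1884, and 4·(-471) is not a perfect square in Q since -471 is squarefree and ≠ 1. Hence x^2 + 18x + 552 is irreducible over Q and is the minimal polynomial of α.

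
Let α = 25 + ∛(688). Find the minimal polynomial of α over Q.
m_α(x) = x^3 - 75x^2 + 1875x - 16313

Set β = α - 25 = ∛(688), so β^3 = 688. Then (α - 25)^3 - 688 = 0, i.e. α is a root of g(x) = (x - 25)^3 - 688 = x^3 - 75x^2 + 1875x - 16313. Since g(x) = h(x - 25) where h(x) = x^3 - 688, and h is irreducible over Q (because 688 is not a perfect cube, so h has no rational root, and a monic cubic with no rational root is irreducible), g is also irreducible (irreducibility is preserved under the substitution x → x - 25). Hence m_α(x) = x^3 - 75x^2 + 1875x - 16313.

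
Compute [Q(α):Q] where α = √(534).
[Q(α):Q] = 2

[Q(α):Q] equals the degree of the minimal polynomial of α. Here α^2 = 534 and x^2 - 534 is irreducible (d = 534 is squarefree, ≠ 1, hence not a square), so deg(m_α) = 2. Thus [Q(α):Q] = 2.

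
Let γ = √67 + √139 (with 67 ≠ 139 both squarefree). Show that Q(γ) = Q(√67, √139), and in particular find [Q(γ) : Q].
[Q(γ) : Q] = 4 (equivalently, Q(γ) = Q(√67, √139))

Obviously Q(γ) ⊆ Q(√67, √139), and [Q(√67, √139):Q] = 4 (since 67, 139 are distinct squarefree integers > 1 with 9313 not a perfect square). To show equality we compute the minimal polynomial of γ. From γ = √67 + √139: γ^2 = 67 + 2√(9313) + 139 = 206 + 2√(9313), so γ^2 - 206 = 2√(9313); squaring, (γ^2 - 206)^2 = 4·9313, i.e. γ^4 - 412γ^2 + 42436 - 37252 = 0, i.e. γ^4 - 412γ^2 + 5184 = 0. So γ is a root of x^4 - 412x^2 + 5184. This polynomial is irreducible over Q: it has no rational root (each ±√67 ± √139 is irrational), and any factorization into two quadratics over Q would force √(9313) ∈ Q (pairing opposite roots) or √67, √139 ∈ Q (other pairings), all impossible. Hence [Q(γ):Q] = 4 = [Q(√67, √139):Q], so Q(γ) = Q(√67, √139).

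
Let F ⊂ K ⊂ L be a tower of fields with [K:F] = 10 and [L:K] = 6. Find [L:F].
[L:F] = 60

The tower law says that for any tower of field extensions F ⊂ K ⊂ L with finite degrees, [L:F] = [L:K] · [K:F]. Here this gives [L:F] = 6 · 10 = 60.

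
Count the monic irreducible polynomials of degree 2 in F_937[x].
There are 438516 monic irreducible polynomials of degree 2 over F_937

Each element of F_{937^2} that lies in no proper subfield is a root of exactly one monic irreducible of degree 2 over F_937, and each such polynomial has 2 distinct roots in F_{937^2}. By Möbius inversion the count is N_937(2) = (1/2) Σ_{d|2} μ(2/d) · 937^d = (1/2)(μ(2)·937^1 + μ(1)·937^2) = 877032/2 = 438516.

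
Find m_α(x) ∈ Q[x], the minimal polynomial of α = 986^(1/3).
m_α(x) = x^3 - 986

α satisfies α^3 = 986, so x^3 - 986 annihilates α. By the rational root test, a rational root p/q (in lowest terms) of x^3 - 986 would satisfy p^3 = 986 q^3, forcing q = 1 and p^3 = 986; but 986 is not a perfect cube, contradiction. A monic cubic over Q with no rational root is irreducible (any nontrivial factorization would include a linear factor). Hence x^3 - 986 is the minimal polynomial of α, and in particular [Q(α):Q] = 3.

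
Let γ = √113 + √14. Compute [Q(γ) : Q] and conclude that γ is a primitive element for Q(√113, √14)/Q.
[Q(γ) : Q] = 4 (equivalently, Q(γ) = Q(√113, √14))

Obviously Q(γ) ⊆ Q(√113, √14), and [Q(√113, √14):Q] = 4 (since 113, 14 are distinct squarefree integers > 1 with 1582 not a perfect square). To show equality we compute the minimal polynomial of γ. From γ = √113 + √14: γ^2 = 113 + 2√(1582) + 14 = 127 + 2√(1582), so γ^2 - 127 = 2√(1582); squaring, (γ^2 - 127)^2 = 4·1582, i.e. γ^4 - 254γ^2 + 16129 - 6328 = 0, i.e. γ^4 - 254γ^2 + 9801 = 0. So γ is a root of x^4 - 254x^2 + 9801. This polynomial is irreducible over Q: it has no rational root (each ±√113 ± √14 is irrational), and any factorization into two quadratics over Q would force √(1582) ∈ Q (pairing opposite roots) or √113, √14 ∈ Q (other pairings), all impossible. Hence [Q(γ):Q] = 4 = [Q(√113, √14):Q], so Q(γ) = Q(√113, √14).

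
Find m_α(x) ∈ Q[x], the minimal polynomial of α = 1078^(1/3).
m_α(x) = x^3 - 1078

α satisfies α^3 = 1078, so x^3 - 1078 annihilates α. By the rational root test, a rational root p/q (in lowest terms) of x^3 - 1078 would satisfy p^3 = 1078 q^3, forcing q = 1 and p^3 = 1078; but 1078 is not a perfect cube, contradiction. A monic cubic over Q with no rational root is irreducible (any nontrivial factorization would include a linear factor). Hence x^3 - 1078 is the minimal polynomial of α, and in particular [Q(α):Q] = 3.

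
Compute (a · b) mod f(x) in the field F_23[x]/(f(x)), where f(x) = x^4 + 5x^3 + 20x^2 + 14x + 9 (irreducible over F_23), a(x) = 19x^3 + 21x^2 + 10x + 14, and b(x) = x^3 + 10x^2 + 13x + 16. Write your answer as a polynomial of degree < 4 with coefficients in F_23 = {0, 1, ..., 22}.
a · b ≡ 18x^3 + 13x + 15 (mod f(x))

Multiply in F_23[x]: a(x)·b(x) = (19x^3 + 21x^2 + 10x + 14)·(x^3 + 10x^2 + 13x + 16) = 19x^6 + 4x^5 + 7x^4 + x^3 + 8x^2 + 20x + 17. This has degree ≥ 4, so divide by f(x) over F_23: 19x^6 + 4x^5 + 7x^4 + x^3 + 8x^2 + 20x + 17 = (19x^2 + x + 13)·(x^4 + 5x^3 + 20x^2 + 14x + 9) + (18x^3 + 13x + 15). Hence a·b ≡ 18x^3 + 13x + 15 (mod f). (F_23[x]/(f) is a field with 23^4 = 279841 elements since f is irreducible of degree 4.)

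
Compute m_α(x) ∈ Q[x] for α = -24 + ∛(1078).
m_α(x) = x^3 + 72x^2 + 1728x + 12746

Set β = α + 24 = ∛(1078), so β^3 = 1078. Then (α + 24)^3 - 1078 = 0, i.e. α is a root of g(x) = (x + 24)^3 - 1078 = x^3 + 72x^2 + 1728x + 12746. Since g(x) = h(x + 24) where h(x) = x^3 - 1078, and h is irreducible over Q (because 1078 is not a perfect cube, so h has no rational root, and a monic cubic with no rational root is irreducible), g is also irreducible (irreducibility is preserved under the substitution x → x + 24). Hence m_α(x) = x^3 + 72x^2 + 1728x + 12746.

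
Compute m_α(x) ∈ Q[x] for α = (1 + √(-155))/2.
m_α(x) = x^2 - x + 39

From 2α - 1 = √(-155), squaring gives (2α - 1)^2 = -155, i.e. 4α^2 - 4α + 1 = -155, so α^2 - α + (1 + 155)/4 = 0. Since -155 ≡ 1 (mod 4), (1 + 155)/4 = 39 ∈ Z. The polynomial x^2 - x + 39 has discriminant 1 - 4·(39) = -155, which is not a perfect square in Q (d = -155 is squarefree and ≠ 1), so x^2 - x + 39 is irreducible over Q. It is the minimal polynomial of α.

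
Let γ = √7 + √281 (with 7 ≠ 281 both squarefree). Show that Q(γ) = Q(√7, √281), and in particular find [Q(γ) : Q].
[Q(γ) : Q] = 4 (equivalently, Q(γ) = Q(√7, √281))

Obviously Q(γ) ⊆ Q(√7, √281), and [Q(√7, √281):Q] = 4 (since 7, 281 are distinct squarefree integers > 1 with 1967 not a perfect square). To show equality we compute the minimal polynomial of γ. From γ = √7 + √281: γ^2 = 7 + 2√(1967) + 281 = 288 + 2√(1967), so γ^2 - 288 = 2√(1967); squaring, (γ^2 - 288)^2 = 4·1967, i.e. γ^4 - 576γ^2 + 82944 - 7868 = 0, i.e. γ^4 - 576γ^2 + 75076 = 0. So γ is a root of x^4 - 576x^2 + 75076. This polynomial is irreducible over Q: it has no rational root (each ±√7 ± √281 is irrational), and any factorization into two quadratics over Q would force √(1967) ∈ Q (pairing opposite roots) or √7, √281 ∈ Q (other pairings), all impossible. Hence [Q(γ):Q] = 4 = [Q(√7, √281):Q], so Q(γ) = Q(√7, √281).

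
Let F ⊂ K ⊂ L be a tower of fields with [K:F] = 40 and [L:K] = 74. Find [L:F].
[L:F] = 2960

The tower law says that for any tower of field extensions F ⊂ K ⊂ L with finite degrees, [L:F] = [L:K] · [K:F]. Here this gives [L:F] = 74 · 40 = 2960.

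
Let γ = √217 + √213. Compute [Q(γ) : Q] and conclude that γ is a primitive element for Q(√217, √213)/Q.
[Q(γ) : Q] = 4 (equivalently, Q(γ) = Q(√217, √213))

Obviously Q(γ) ⊆ Q(√217, √213), and [Q(√217, √213):Q] = 4 (since 217, 213 are distinct squarefree integers > 1 with 46221 not a perfect square). To show equality we compute the minimal polynomial of γ. From γ = √217 + √213: γ^2 = 217 + 2√(46221) + 213 = 430 + 2√(46221), so γ^2 - 430 = 2√(46221); squaring, (γ^2 - 430)^2 = 4·46221, i.e. γ^4 - 860γ^2 + 184900 - 184884 = 0, i.e. γ^4 - 860γ^2 + 16 = 0. So γ is a root of x^4 - 860x^2 + 16. This polynomial is irreducible over Q: it has no rational root (each ±√217 ± √213 is irrational), and any factorization into two quadratics over Q would force √(46221) ∈ Q (pairing opposite roots) or √217, √213 ∈ Q (other pairings), all impossible. Hence [Q(γ):Q] = 4 = [Q(√217, √213):Q], so Q(γ) = Q(√217, √213).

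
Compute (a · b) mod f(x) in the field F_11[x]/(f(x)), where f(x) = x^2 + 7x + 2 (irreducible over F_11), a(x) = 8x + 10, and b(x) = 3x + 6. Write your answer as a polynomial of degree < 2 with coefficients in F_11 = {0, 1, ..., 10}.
a · b ≡ 9x + 1 (mod f(x))

Multiply in F_11[x]: a(x)·b(x) = (8x + 10)·(3x + 6) = 2x^2 + x + 5. This has degree ≥ 2, so divide by f(x) over F_11: 2x^2 + x + 5 = (2)·(x^2 + 7x + 2) + (9x + 1). Hence a·b ≡ 9x + 1 (mod f). (F_11[x]/(f) is a field with 11^2 = 121 elements since f is irreducible of degree 2.)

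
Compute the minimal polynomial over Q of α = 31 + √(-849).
m_α(x) = x^2 - 62x + 1810

From α - 31 = √(-849), squaring gives (α - 31)^2 = -849, i.e. α^2 - 62α + 961 = -849, so α^2 - 62α + 1810 = 0. The discriminant of x^2 - 62x + 1810 is (-62)^2 - 4·(1810) = 3844 - 7240 = -3396, and 4·(-849) is not a perfect square in Q since -849 is squarefree and ≠ 1. Hence x^2 - 62x + 1810 is irreducible over Q and is the minimal polynomial of α.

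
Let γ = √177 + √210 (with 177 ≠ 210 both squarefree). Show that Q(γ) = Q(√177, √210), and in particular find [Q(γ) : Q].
[Q(γ) : Q] = 4 (equivalently, Q(γ) = Q(√177, √210))

Obviously Q(γ) ⊆ Q(√177, √210), and [Q(√177, √210):Q] = 4 (since 177, 210 are distinct squarefree integers > 1 with 37170 not a perfect square). To show equality we compute the minimal polynomial of γ. From γ = √177 + √210: γ^2 = 177 + 2√(37170) + 210 = 387 + 2√(37170), so γ^2 - 387 = 2√(37170); squaring, (γ^2 - 387)^2 = 4·37170, i.e. γ^4 - 774γ^2 + 149769 - 148680 = 0, i.e. γ^4 - 774γ^2 + 1089 = 0. So γ is a root of x^4 - 774x^2 + 1089. This polynomial is irreducible over Q: it has no rational root (each ±√177 ± √210 is irrational), and any factorization into two quadratics over Q would force √(37170) ∈ Q (pairing opposite roots) or √177, √210 ∈ Q (other pairings), all impossible. Hence [Q(γ):Q] = 4 = [Q(√177, √210):Q], so Q(γ) = Q(√177, √210).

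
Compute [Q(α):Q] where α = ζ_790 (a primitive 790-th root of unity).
[Q(α):Q] = 312

The minimal polynomial of ζ_790 over Q is the 790-th cyclotomic polynomial Φ_790(x), which is irreducible over Q and has degree φ(790) = 312. Hence [Q(α):Q] = φ(790) = 312.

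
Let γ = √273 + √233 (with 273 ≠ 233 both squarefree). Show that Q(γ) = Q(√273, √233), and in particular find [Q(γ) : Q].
[Q(γ) : Q] = 4 (equivalently, Q(γ) = Q(√273, √233))

Obviously Q(γ) ⊆ Q(√273, √233), and [Q(√273, √233):Q] = 4 (since 273, 233 are distinct squarefree integers > 1 with 63609 not a perfect square). To show equality we compute the minimal polynomial of γ. From γ = √273 + √233: γ^2 = 273 + 2√(63609) + 233 = 506 + 2√(63609), so γ^2 - 506 = 2√(63609); squaring, (γ^2 - 506)^2 = 4·63609, i.e. γ^4 - 1012γ^2 + 256036 - 254436 = 0, i.e. γ^4 - 1012γ^2 + 1600 = 0. So γ is a root of x^4 - 1012x^2 + 1600. This polynomial is irreducible over Q: it has no rational root (each ±√273 ± √233 is irrational), and any factorization into two quadratics over Q would force √(63609) ∈ Q (pairing opposite roots) or √273, √233 ∈ Q (other pairings), all impossible. Hence [Q(γ):Q] = 4 = [Q(√273, √233):Q], so Q(γ) = Q(√273, √233).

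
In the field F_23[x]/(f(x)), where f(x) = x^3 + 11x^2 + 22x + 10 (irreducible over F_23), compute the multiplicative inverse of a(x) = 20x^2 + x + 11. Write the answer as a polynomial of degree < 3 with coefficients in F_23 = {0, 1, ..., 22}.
a(x)^(-1) ≡ x^2 + 3x + 4 (mod f(x))

Since f is irreducible over F_23, F_23[x]/(f) is a field and a(x) ≠ 0 has an inverse. Apply the extended Euclidean algorithm to f(x) and a(x) in F_23[x]: f(x) = (15x + 9)·a(x) + (9x + 3);  a(x) = (15x + 13)·(9x + 3) + (18). The last nonzero remainder is the constant 18 = gcd(f, a) in F_23. Back-substituting through the division chain expresses 18 = s(x)·a(x) + t(x)·f(x) with s(x) ≡ 18x^2 + 8x + 3 (mod f), so (18x^2 + 8x + 3)·a(x) ≡ 18 (mod f). Multiplying by 18^(-1) ≡ 9 in F_23 gives a(x)^(-1) ≡ 9·(18x^2 + 8x + 3) ≡ x^2 + 3x + 4 (mod f). Check: (20x^2 + x + 11)·(x^2 + 3x + 4) = 20x^4 + 15x^3 + 2x^2 + 14x + 21 ≡ 1 (mod x^3 + 11x^2 + 22x + 10).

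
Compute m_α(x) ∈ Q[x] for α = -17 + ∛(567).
m_α(x) = x^3 + 51x^2 + 867x + 4346

Set β = α + 17 = ∛(567), so β^3 = 567. Then (α + 17)^3 - 567 = 0, i.e. α is a root of g(x) = (x + 17)^3 - 567 = x^3 + 51x^2 + 867x + 4346. Since g(x) = h(x + 17) where h(x) = x^3 - 567, and h is irreducible over Q (because 567 is not a perfect cube, so h has no rational root, and a monic cubic with no rational root is irreducible), g is also irreducible (irreducibility is preserved under the substitution x → x + 17). Hence m_α(x) = x^3 + 51x^2 + 867x + 4346.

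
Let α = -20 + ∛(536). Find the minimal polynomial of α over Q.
m_α(x) = x^3 + 60x^2 + 1200x + 7464

Set β = α + 20 = ∛(536), so β^3 = 536. Then (α + 20)^3 - 536 = 0, i.e. α is a root of g(x) = (x + 20)^3 - 536 = x^3 + 60x^2 + 1200x + 7464. Since g(x) = h(x + 20) where h(x) = x^3 - 536, and h is irreducible over Q (because 536 is not a perfect cube, so h has no rational root, and a monic cubic with no rational root is irreducible), g is also irreducible (irreducibility is preserved under the substitution x → x + 20). Hence m_α(x) = x^3 + 60x^2 + 1200x + 7464.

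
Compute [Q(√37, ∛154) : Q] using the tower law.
[Q(√37, ∛154) : Q] = 6

Let L = Q(√37, ∛154). Since Q(√37) ⊂ L and [Q(√37):Q] = 2, the tower law gives 2 | [L:Q]. Likewise Q(∛154) ⊂ L with [Q(∛154):Q] = 3 (because 154 is not a perfect cube), so 3 | [L:Q]. As gcd(2,3) = 1, [L:Q] is divisible by 6. Conversely L is generated over Q by √37 and ∛154, so [L:Q] ≤ 2·3 = 6. Therefore [Q(√37, ∛154) : Q] = 6.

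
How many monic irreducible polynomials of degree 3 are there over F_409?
There are 22805840 monic irreducible polynomials of degree 3 over F_409

Each element of F_{409^3} that lies in no proper subfield is a root of exactly one monic irreducible of degree 3 over F_409, and each such polynomial has 3 distinct roots in F_{409^3}. By Möbius inversion the count is N_409(3) = (1/3) Σ_{d|3} μ(3/d) · 409^d = (1/3)(μ(3)·409^1 + μ(1)·409^3) = 68417520/3 = 22805840.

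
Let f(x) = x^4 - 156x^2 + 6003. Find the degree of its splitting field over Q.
[K : Q] = 4

Solving the quadratic in x^2: x^2 = (156 ± √(156^2 - 4·6003))/2 = (156 ± √324)/2 = (156 ± 18)/2, giving x^2 = 69 or x^2 = 87. So f(x) = (x^2 - 69)(x^2 - 87) and the roots of f are ±√69, ±√87. Hence the splitting field is K = Q(√69, √87). Since 69 and 87 are distinct squarefree integers > 1, their product 6003 is not a perfect square, so √87 ∉ Q(√69). By the tower law [K:Q] = [Q(√69,√87):Q(√69)] · [Q(√69):Q] = 2 · 2 = 4.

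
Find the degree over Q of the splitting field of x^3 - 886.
[K : Q] = 6

The roots of x^3 - 886 are ∛886, ω∛886, ω^2∛886 where ω = e^(2πi/3) is a primitive cube root of unity, so K = Q(∛886, ω). Now [Q(∛886):Q] = 3 (since 886 is not a perfect cube, x^3 - 886 is irreducible) and [Q(ω):Q] = 2. Both 2 and 3 divide [K:Q], and [K:Q] ≤ 3·2 = 6, so [K:Q] = 6. (Equivalently: Q(∛886) ⊂ R but ω ∉ R, so [K : Q(∛886)] = 2.)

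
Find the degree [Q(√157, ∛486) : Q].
[Q(√157, ∛486) : Q] = 6

Let L = Q(√157, ∛486). Since Q(√157) ⊂ L and [Q(√157):Q] = 2, the tower law gives 2 | [L:Q]. Likewise Q(∛486) ⊂ L with [Q(∛486):Q] = 3 (because 486 is not a perfect cube), so 3 | [L:Q]. As gcd(2,3) = 1, [L:Q] is divisible by 6. Conversely L is generated over Q by √157 and ∛486, so [L:Q] ≤ 2·3 = 6. Therefore [Q(√157, ∛486) : Q] = 6.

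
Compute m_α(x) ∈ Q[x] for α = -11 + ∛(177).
m_α(x) = x^3 + 33x^2 + 363x + 1154

Set β = α + 11 = ∛(177), so β^3 = 177. Then (α + 11)^3 - 177 = 0, i.e. α is a root of g(x) = (x + 11)^3 - 177 = x^3 + 33x^2 + 363x + 1154. Since g(x) = h(x + 11) where h(x) = x^3 - 177, and h is irreducible over Q (because 177 is not a perfect cube, so h has no rational root, and a monic cubic with no rational root is irreducible), g is also irreducible (irreducibility is preserved under the substitution x → x + 11). Hence m_α(x) = x^3 + 33x^2 + 363x + 1154.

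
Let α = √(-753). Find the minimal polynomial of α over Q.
m_α(x) = x^2 + 753

α satisfies α^2 + 753 = 0, so x^2 + 753 annihilates α. Since d = -753 is squarefree and ≠ 1, it is not a perfect square in Q, so x^2 + 753 has no rational root and is therefore irreducible over Q (a degree-2 polynomial over a field is irreducible iff it has no root). Hence m_α(x) = x^2 + 753.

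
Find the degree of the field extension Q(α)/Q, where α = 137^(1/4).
[Q(α):Q] = 4

α is a root of x^4 - 137. By Eisenstein's criterion at the prime p = 137 (which divides the constant term 137 but p^2 = 18769 does not, since 137 is squarefree), x^4 - 137 is irreducible over Q. Hence [Q(α):Q] = 4.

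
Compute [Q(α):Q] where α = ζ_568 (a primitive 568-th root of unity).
[Q(α):Q] = 280

The minimal polynomial of ζ_568 over Q is the 568-th cyclotomic polynomial Φ_568(x), which is irreducible over Q and has degree φ(568) = 280. Hence [Q(α):Q] = φ(568) = 280.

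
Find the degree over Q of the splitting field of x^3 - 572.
[K : Q] = 6

The roots of x^3 - 572 are ∛572, ω∛572, ω^2∛572 where ω = e^(2πi/3) is a primitive cube root of unity, so K = Q(∛572, ω). Now [Q(∛572):Q] = 3 (since 572 is not a perfect cube, x^3 - 572 is irreducible) and [Q(ω):Q] = 2. Both 2 and 3 divide [K:Q], and [K:Q] ≤ 3·2 = 6, so [K:Q] = 6. (Equivalently: Q(∛572) ⊂ R but ω ∉ R, so [K : Q(∛572)] = 2.)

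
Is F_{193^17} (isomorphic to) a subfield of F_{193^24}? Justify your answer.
No: F_{193^17} is not a subfield of F_{193^24}

F_{p^m} embeds in F_{p^n} iff m | n. Here 17 ∤ 24 (since 24 = 1·17 + 7 with remainder 7 ≠ 0), so F_{193^17} is not a subfield of F_{193^24}. Equivalently: if it were, the tower law would give 17 = [F_{193^17}:F_193] dividing [F_{193^24}:F_193] = 24, contradiction.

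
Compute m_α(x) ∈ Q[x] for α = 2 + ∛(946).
m_α(x) = x^3 - 6x^2 + 12x - 954

Set β = α - 2 = ∛(946), so β^3 = 946. Then (α - 2)^3 - 946 = 0, i.e. α is a root of g(x) = (x - 2)^3 - 946 = x^3 - 6x^2 + 12x - 954. Since g(x) = h(x - 2) where h(x) = x^3 - 946, and h is irreducible over Q (because 946 is not a perfect cube, so h has no rational root, and a monic cubic with no rational root is irreducible), g is also irreducible (irreducibility is preserved under the substitution x → x - 2). Hence m_α(x) = x^3 - 6x^2 + 12x - 954.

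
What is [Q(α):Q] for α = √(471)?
[Q(α):Q] = 2

[Q(α):Q] equals the degree of the minimal polynomial of α. Here α^2 = 471 and x^2 - 471 is irreducible (d = 471 is squarefree, ≠ 1, hence not a square), so deg(m_α) = 2. Thus [Q(α):Q] = 2.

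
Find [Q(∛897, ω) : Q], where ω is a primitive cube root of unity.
[Q(∛897, ω) : Q] = 6

[Q(∛897):Q] = 3 (min poly x^3 - 897, irreducible since 897 is not a perfect cube). [Q(ω):Q] = 2 (min poly x^2 + x + 1). Since Q(∛897) ⊂ R and ω ∉ R, we have ω ∉ Q(∛897), so x^2 + x + 1 remains irreducible over Q(∛897) and [Q(∛897, ω) : Q(∛897)] = 2. By the tower law, [Q(∛897, ω) : Q] = 3 · 2 = 6. (In fact Q(∛897, ω) is the splitting field of x^3 - 897 over Q.)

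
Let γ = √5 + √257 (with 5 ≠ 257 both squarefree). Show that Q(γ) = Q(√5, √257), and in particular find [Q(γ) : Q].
[Q(γ) : Q] = 4 (equivalently, Q(γ) = Q(√5, √257))

Obviously Q(γ) ⊆ Q(√5, √257), and [Q(√5, √257):Q] = 4 (since 5, 257 are distinct squarefree integers > 1 with 1285 not a perfect square). To show equality we compute the minimal polynomial of γ. From γ = √5 + √257: γ^2 = 5 + 2√(1285) + 257 = 262 + 2√(1285), so γ^2 - 262 = 2√(1285); squaring, (γ^2 - 262)^2 = 4·1285, i.e. γ^4 - 524γ^2 + 68644 - 5140 = 0, i.e. γ^4 - 524γ^2 + 63504 = 0. So γ is a root of x^4 - 524x^2 + 63504. This polynomial is irreducible over Q: it has no rational root (each ±√5 ± √257 is irrational), and any factorization into two quadratics over Q would force √(1285) ∈ Q (pairing opposite roots) or √5, √257 ∈ Q (other pairings), all impossible. Hence [Q(γ):Q] = 4 = [Q(√5, √257):Q], so Q(γ) = Q(√5, √257).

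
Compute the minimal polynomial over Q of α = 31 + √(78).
m_α(x) = x^2 - 62x + 883

From α - 31 = √(78), squaring gives (α - 31)^2 = 78, i.e. α^2 - 62α + 961 = 78, so α^2 - 62α + 883 = 0. The discriminant of x^2 - 62x + 883 is (-62)^2 - 4·(883) = 3844 - 3532 = 312, and 4·(78) is not a perfect square in Q since 78 is squarefree and ≠ 1. Hence x^2 - 62x + 883 is irreducible over Q and is the minimal polynomial of α.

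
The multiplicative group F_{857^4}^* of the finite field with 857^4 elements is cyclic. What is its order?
|F_{857^4}^*| = 539415333600

F_{857^4} has 857^4 = 539415333601 elements; its multiplicative group consists of all nonzero elements, so |F_{857^4}^*| = 539415333601 - 1 = 539415333600. (It is cyclic since any finite subgroup of the multiplicative group of a field is cyclic.)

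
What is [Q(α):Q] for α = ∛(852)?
[Q(α):Q] = 3

The minimal polynomial of α is x^3 - 852, irreducible over Q since 852 is not a perfect cube (so x^3 - 852 has no rational root). Hence [Q(α):Q] = deg(m_α) = 3.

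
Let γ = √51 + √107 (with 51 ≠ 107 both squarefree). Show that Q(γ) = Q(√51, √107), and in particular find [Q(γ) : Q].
[Q(γ) : Q] = 4 (equivalently, Q(γ) = Q(√51, √107))

Obviously Q(γ) ⊆ Q(√51, √107), and [Q(√51, √107):Q] = 4 (since 51, 107 are distinct squarefree integers > 1 with 5457 not a perfect square). To show equality we compute the minimal polynomial of γ. From γ = √51 + √107: γ^2 = 51 + 2√(5457) + 107 = 158 + 2√(5457), so γ^2 - 158 = 2√(5457); squaring, (γ^2 - 158)^2 = 4·5457, i.e. γ^4 - 316γ^2 + 24964 - 21828 = 0, i.e. γ^4 - 316γ^2 + 3136 = 0. So γ is a root of x^4 - 316x^2 + 3136. This polynomial is irreducible over Q: it has no rational root (each ±√51 ± √107 is irrational), and any factorization into two quadratics over Q would force √(5457) ∈ Q (pairing opposite roots) or √51, √107 ∈ Q (other pairings), all impossible. Hence [Q(γ):Q] = 4 = [Q(√51, √107):Q], so Q(γ) = Q(√51, √107).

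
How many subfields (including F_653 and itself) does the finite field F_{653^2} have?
F_{653^2} has 2 subfields

The subfields of F_{p^n} are exactly the fields F_{p^d} for d | n (each is the fixed field of the unique index-d subgroup of Gal(F_{p^n}/F_p) ≅ Z/nZ). The divisors of n = 2 are {1, 2}, giving 2 subfields: F_{653^1}, F_{653^2}.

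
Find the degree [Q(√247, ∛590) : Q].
[Q(√247, ∛590) : Q] = 6

Let L = Q(√247, ∛590). Since Q(√247) ⊂ L and [Q(√247):Q] = 2, the tower law gives 2 | [L:Q]. Likewise Q(∛590) ⊂ L with [Q(∛590):Q] = 3 (because 590 is not a perfect cube), so 3 | [L:Q]. As gcd(2,3) = 1, [L:Q] is divisible by 6. Conversely L is generated over Q by √247 and ∛590, so [L:Q] ≤ 2·3 = 6. Therefore [Q(√247, ∛590) : Q] = 6.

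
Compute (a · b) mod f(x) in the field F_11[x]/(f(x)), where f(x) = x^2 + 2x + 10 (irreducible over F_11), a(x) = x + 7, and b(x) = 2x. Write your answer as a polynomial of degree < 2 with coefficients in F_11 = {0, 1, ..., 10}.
a · b ≡ 10x + 2 (mod f(x))

Multiply in F_11[x]: a(x)·b(x) = (x + 7)·(2x) = 2x^2 + 3x. This has degree ≥ 2, so divide by f(x) over F_11: 2x^2 + 3x = (2)·(x^2 + 2x + 10) + (10x + 2). Hence a·b ≡ 10x + 2 (mod f). (F_11[x]/(f) is a field with 11^2 = 121 elements since f is irreducible of degree 2.)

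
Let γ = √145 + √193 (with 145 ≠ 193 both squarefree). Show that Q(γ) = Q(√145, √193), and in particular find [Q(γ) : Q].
[Q(γ) : Q] = 4 (equivalently, Q(γ) = Q(√145, √193))

Obviously Q(γ) ⊆ Q(√145, √193), and [Q(√145, √193):Q] = 4 (since 145, 193 are distinct squarefree integers > 1 with 27985 not a perfect square). To show equality we compute the minimal polynomial of γ. From γ = √145 + √193: γ^2 = 145 + 2√(27985) + 193 = 338 + 2√(27985), so γ^2 - 338 = 2√(27985); squaring, (γ^2 - 338)^2 = 4·27985, i.e. γ^4 - 676γ^2 + 114244 - 111940 = 0, i.e. γ^4 - 676γ^2 + 2304 = 0. So γ is a root of x^4 - 676x^2 + 2304. This polynomial is irreducible over Q: it has no rational root (each ±√145 ± √193 is irrational), and any factorization into two quadratics over Q would force √(27985) ∈ Q (pairing opposite roots) or √145, √193 ∈ Q (other pairings), all impossible. Hence [Q(γ):Q] = 4 = [Q(√145, √193):Q], so Q(γ) = Q(√145, √193).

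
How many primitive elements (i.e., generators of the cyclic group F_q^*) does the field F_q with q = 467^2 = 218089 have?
There are φ(218088) = 66816 primitive elements

F_q^* is cyclic of order q - 1 = 218088. A cyclic group of order m has exactly φ(m) generators. Here m = 218088 = 2^3 · 3^2 · 13 · 233, so the number of primitive elements is φ(218088) = 66816.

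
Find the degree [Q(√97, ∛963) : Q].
[Q(√97, ∛963) : Q] = 6

Let L = Q(√97, ∛963). Since Q(√97) ⊂ L and [Q(√97):Q] = 2, the tower law gives 2 | [L:Q]. Likewise Q(∛963) ⊂ L with [Q(∛963):Q] = 3 (because 963 is not a perfect cube), so 3 | [L:Q]. As gcd(2,3) = 1, [L:Q] is divisible by 6. Conversely L is generated over Q by √97 and ∛963, so [L:Q] ≤ 2·3 = 6. Therefore [Q(√97, ∛963) : Q] = 6.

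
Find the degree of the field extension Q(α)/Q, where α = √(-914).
[Q(α):Q] = 2

[Q(α):Q] equals the degree of the minimal polynomial of α. Here α^2 = -914 and x^2 + 914 is irreducible (d = -914 is squarefree, ≠ 1, hence not a square), so deg(m_α) = 2. Thus [Q(α):Q] = 2.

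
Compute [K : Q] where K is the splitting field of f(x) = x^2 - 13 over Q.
[K : Q] = 2

f(x) = x^2 - 13 factors as (x - √13)(x + √13). The splitting field is K = Q(√13). Since 13 is squarefree and > 1, it is not a perfect square, so x^2 - 13 is irreducible over Q and [Q(√13) : Q] = 2. Hence [K : Q] = 2.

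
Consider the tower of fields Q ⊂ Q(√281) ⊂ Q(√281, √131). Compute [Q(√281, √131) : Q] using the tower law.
[Q(√281, √131) : Q] = 4

[Q(√281):Q] = 2 (min poly x^2 - 281, irreducible since 281 is squarefree > 1). For the top step, suppose √131 ∈ Q(√281), say √131 = c + d√281 with c, d ∈ Q. Squaring: 131 = c^2 + 281d^2 + 2cd√281. Since √281 ∉ Q this forces 2cd = 0. If d = 0 then √131 = c ∈ Q, contradicting 131 squarefree > 1. If c = 0 then 131 = 281d^2, so 281·131 = (281d)^2 is a perfect square in Q — but 281·131 = 36811 is not a perfect square (since 281 and 131 are distinct squarefree integers). Contradiction. Hence √131 ∉ Q(√281), so x^2 - 131 stays irreducible over Q(√281) and [Q(√281, √131) : Q(√281)] = 2. By the tower law, [Q(√281, √131) : Q] = 2 · 2 = 4.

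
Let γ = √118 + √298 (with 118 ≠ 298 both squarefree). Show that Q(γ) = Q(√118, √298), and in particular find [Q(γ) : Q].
[Q(γ) : Q] = 4 (equivalently, Q(γ) = Q(√118, √298))

Obviously Q(γ) ⊆ Q(√118, √298), and [Q(√118, √298):Q] = 4 (since 118, 298 are distinct squarefree integers > 1 with 35164 not a perfect square). To show equality we compute the minimal polynomial of γ. From γ = √118 + √298: γ^2 = 118 + 2√(35164) + 298 = 416 + 2√(35164), so γ^2 - 416 = 2√(35164); squaring, (γ^2 - 416)^2 = 4·35164, i.e. γ^4 - 832γ^2 + 173056 - 140656 = 0, i.e. γ^4 - 832γ^2 + 32400 = 0. So γ is a root of x^4 - 832x^2 + 32400. This polynomial is irreducible over Q: it has no rational root (each ±√118 ± √298 is irrational), and any factorization into two quadratics over Q would force √(35164) ∈ Q (pairing opposite roots) or √118, √298 ∈ Q (other pairings), all impossible. Hence [Q(γ):Q] = 4 = [Q(√118, √298):Q], so Q(γ) = Q(√118, √298).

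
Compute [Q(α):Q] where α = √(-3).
[Q(α):Q] = 2

[Q(α):Q] equals the degree of the minimal polynomial of α. Here α^2 = -3 and x^2 + 3 is irreducible (d = -3 is squarefree, ≠ 1, hence not a square), so deg(m_α) = 2. Thus [Q(α):Q] = 2.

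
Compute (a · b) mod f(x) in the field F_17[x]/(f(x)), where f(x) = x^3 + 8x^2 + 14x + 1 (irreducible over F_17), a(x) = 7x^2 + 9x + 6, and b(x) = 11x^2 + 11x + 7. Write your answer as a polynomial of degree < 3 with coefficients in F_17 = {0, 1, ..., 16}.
a · b ≡ 4x^2 + 7x + 6 (mod f(x))

Multiply in F_17[x]: a(x)·b(x) = (7x^2 + 9x + 6)·(11x^2 + 11x + 7) = 9x^4 + 6x^3 + 10x^2 + 10x + 8. This has degree ≥ 3, so divide by f(x) over F_17: 9x^4 + 6x^3 + 10x^2 + 10x + 8 = (9x + 2)·(x^3 + 8x^2 + 14x + 1) + (4x^2 + 7x + 6). Hence a·b ≡ 4x^2 + 7x + 6 (mod f). (F_17[x]/(f) is a field with 17^3 = 4913 elements since f is irreducible of degree 3.)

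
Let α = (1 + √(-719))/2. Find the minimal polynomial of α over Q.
m_α(x) = x^2 - x + 180

From 2α - 1 = √(-719), squaring gives (2α - 1)^2 = -719, i.e. 4α^2 - 4α + 1 = -719, so α^2 - α + (1 + 719)/4 = 0. Since -719 ≡ 1 (mod 4), (1 + 719)/4 = 180 ∈ Z. The polynomial x^2 - x + 180 has discriminant 1 - 4·(180) = -719, which is not a perfect square in Q (d = -719 is squarefree and ≠ 1), so x^2 - x + 180 is irreducible over Q. It is the minimal polynomial of α.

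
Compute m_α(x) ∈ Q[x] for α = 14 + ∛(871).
m_α(x) = x^3 - 42x^2 + 588x - 3615

Set β = α - 14 = ∛(871), so β^3 = 871. Then (α - 14)^3 - 871 = 0, i.e. α is a root of g(x) = (x - 14)^3 - 871 = x^3 - 42x^2 + 588x - 3615. Since g(x) = h(x - 14) where h(x) = x^3 - 871, and h is irreducible over Q (because 871 is not a perfect cube, so h has no rational root, and a monic cubic with no rational root is irreducible), g is also irreducible (irreducibility is preserved under the substitution x → x - 14). Hence m_α(x) = x^3 - 42x^2 + 588x - 3615.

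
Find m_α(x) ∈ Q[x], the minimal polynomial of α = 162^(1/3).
m_α(x) = x^3 - 162

α satisfies α^3 = 162, so x^3 - 162 annihilates α. By the rational root test, a rational root p/q (in lowest terms) of x^3 - 162 would satisfy p^3 = 162 q^3, forcing q = 1 and p^3 = 162; but 162 is not a perfect cube, contradiction. A monic cubic over Q with no rational root is irreducible (any nontrivial factorization would include a linear factor). Hence x^3 - 162 is the minimal polynomial of α, and in particular [Q(α):Q] = 3.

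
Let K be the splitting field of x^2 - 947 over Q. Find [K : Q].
[K : Q] = 2

f(x) = x^2 - 947 factors as (x - √947)(x + √947). The splitting field is K = Q(√947). Since 947 is squarefree and > 1, it is not a perfect square, so x^2 - 947 is irreducible over Q and [Q(√947) : Q] = 2. Hence [K : Q] = 2.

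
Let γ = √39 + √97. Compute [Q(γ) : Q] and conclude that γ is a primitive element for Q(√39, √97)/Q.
[Q(γ) : Q] = 4 (equivalently, Q(γ) = Q(√39, √97))

Obviously Q(γ) ⊆ Q(√39, √97), and [Q(√39, √97):Q] = 4 (since 39, 97 are distinct squarefree integers > 1 with 3783 not a perfect square). To show equality we compute the minimal polynomial of γ. From γ = √39 + √97: γ^2 = 39 + 2√(3783) + 97 = 136 + 2√(3783), so γ^2 - 136 = 2√(3783); squaring, (γ^2 - 136)^2 = 4·3783, i.e. γ^4 - 272γ^2 + 18496 - 15132 = 0, i.e. γ^4 - 272γ^2 + 3364 = 0. So γ is a root of x^4 - 272x^2 + 3364. This polynomial is irreducible over Q: it has no rational root (each ±√39 ± √97 is irrational), and any factorization into two quadratics over Q would force √(3783) ∈ Q (pairing opposite roots) or √39, √97 ∈ Q (other pairings), all impossible. Hence [Q(γ):Q] = 4 = [Q(√39, √97):Q], so Q(γ) = Q(√39, √97).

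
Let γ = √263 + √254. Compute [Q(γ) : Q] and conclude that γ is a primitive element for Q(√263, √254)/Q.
[Q(γ) : Q] = 4 (equivalently, Q(γ) = Q(√263, √254))

Obviously Q(γ) ⊆ Q(√263, √254), and [Q(√263, √254):Q] = 4 (since 263, 254 are distinct squarefree integers > 1 with 66802 not a perfect square). To show equality we compute the minimal polynomial of γ. From γ = √263 + √254: γ^2 = 263 + 2√(66802) + 254 = 517 + 2√(66802), so γ^2 - 517 = 2√(66802); squaring, (γ^2 - 517)^2 = 4·66802, i.e. γ^4 - 1034γ^2 + 267289 - 267208 = 0, i.e. γ^4 - 1034γ^2 + 81 = 0. So γ is a root of x^4 - 1034x^2 + 81. This polynomial is irreducible over Q: it has no rational root (each ±√263 ± √254 is irrational), and any factorization into two quadratics over Q would force √(66802) ∈ Q (pairing opposite roots) or √263, √254 ∈ Q (other pairings), all impossible. Hence [Q(γ):Q] = 4 = [Q(√263, √254):Q], so Q(γ) = Q(√263, √254).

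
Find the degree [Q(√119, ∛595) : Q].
[Q(√119, ∛595) : Q] = 6

Let L = Q(√119, ∛595). Since Q(√119) ⊂ L and [Q(√119):Q] = 2, the tower law gives 2 | [L:Q]. Likewise Q(∛595) ⊂ L with [Q(∛595):Q] = 3 (because 595 is not a perfect cube), so 3 | [L:Q]. As gcd(2,3) = 1, [L:Q] is divisible by 6. Conversely L is generated over Q by √119 and ∛595, so [L:Q] ≤ 2·3 = 6. Therefore [Q(√119, ∛595) : Q] = 6.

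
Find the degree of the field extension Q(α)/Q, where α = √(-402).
[Q(α):Q] = 2

[Q(α):Q] equals the degree of the minimal polynomial of α. Here α^2 = -402 and x^2 + 402 is irreducible (d = -402 is squarefree, ≠ 1, hence not a square), so deg(m_α) = 2. Thus [Q(α):Q] = 2.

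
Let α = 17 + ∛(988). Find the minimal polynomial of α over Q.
m_α(x) = x^3 - 51x^2 + 867x - 5901

Set β = α - 17 = ∛(988), so β^3 = 988. Then (α - 17)^3 - 988 = 0, i.e. α is a root of g(x) = (x - 17)^3 - 988 = x^3 - 51x^2 + 867x - 5901. Since g(x) = h(x - 17) where h(x) = x^3 - 988, and h is irreducible over Q (because 988 is not a perfect cube, so h has no rational root, and a monic cubic with no rational root is irreducible), g is also irreducible (irreducibility is preserved under the substitution x → x - 17). Hence m_α(x) = x^3 - 51x^2 + 867x - 5901.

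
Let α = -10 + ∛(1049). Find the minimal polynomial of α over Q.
m_α(x) = x^3 + 30x^2 + 300x - 49

Set β = α + 10 = ∛(1049), so β^3 = 1049. Then (α + 10)^3 - 1049 = 0, i.e. α is a root of g(x) = (x + 10)^3 - 1049 = x^3 + 30x^2 + 300x - 49. Since g(x) = h(x + 10) where h(x) = x^3 - 1049, and h is irreducible over Q (because 1049 is not a perfect cube, so h has no rational root, and a monic cubic with no rational root is irreducible), g is also irreducible (irreducibility is preserved under the substitution x → x + 10). Hence m_α(x) = x^3 + 30x^2 + 300x - 49.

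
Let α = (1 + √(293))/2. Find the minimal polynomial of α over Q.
m_α(x) = x^2 - x - 73

From 2α - 1 = √(293), squaring gives (2α - 1)^2 = 293, i.e. 4α^2 - 4α + 1 = 293, so α^2 - α + (1 - 293)/4 = 0. Since 293 ≡ 1 (mod 4), (1 - 293)/4 = -73 ∈ Z. The polynomial x^2 - x - 73 has discriminant 1 - 4·(-73) = 293, which is not a perfect square in Q (d = 293 is squarefree and ≠ 1), so x^2 - x - 73 is irreducible over Q. It is the minimal polynomial of α.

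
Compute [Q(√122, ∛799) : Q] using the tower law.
[Q(√122, ∛799) : Q] = 6

Let L = Q(√122, ∛799). Since Q(√122) ⊂ L and [Q(√122):Q] = 2, the tower law gives 2 | [L:Q]. Likewise Q(∛799) ⊂ L with [Q(∛799):Q] = 3 (because 799 is not a perfect cube), so 3 | [L:Q]. As gcd(2,3) = 1, [L:Q] is divisible by 6. Conversely L is generated over Q by √122 and ∛799, so [L:Q] ≤ 2·3 = 6. Therefore [Q(√122, ∛799) : Q] = 6.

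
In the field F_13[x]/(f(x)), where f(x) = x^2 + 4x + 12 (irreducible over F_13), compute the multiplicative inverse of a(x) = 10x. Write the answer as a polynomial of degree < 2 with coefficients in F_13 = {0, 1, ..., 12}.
a(x)^(-1) ≡ 4x + 3 (mod f(x))

Since f is irreducible over F_13, F_13[x]/(f) is a field and a(x) ≠ 0 has an inverse. Apply the extended Euclidean algorithm to f(x) and a(x) in F_13[x]: f(x) = (4x + 3)·a(x) + (12). The last nonzero remainder is the constant 12 = gcd(f, a) in F_13. Back-substituting through the division chain expresses 12 = s(x)·a(x) + t(x)·f(x) with s(x) ≡ 9x + 10 (mod f), so (9x + 10)·a(x) ≡ 12 (mod f). Multiplying by 12^(-1) ≡ 12 in F_13 gives a(x)^(-1) ≡ 12·(9x + 10) ≡ 4x + 3 (mod f). Check: (10x)·(4x + 3) = x^2 + 4x ≡ 1 (mod x^2 + 4x + 12).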